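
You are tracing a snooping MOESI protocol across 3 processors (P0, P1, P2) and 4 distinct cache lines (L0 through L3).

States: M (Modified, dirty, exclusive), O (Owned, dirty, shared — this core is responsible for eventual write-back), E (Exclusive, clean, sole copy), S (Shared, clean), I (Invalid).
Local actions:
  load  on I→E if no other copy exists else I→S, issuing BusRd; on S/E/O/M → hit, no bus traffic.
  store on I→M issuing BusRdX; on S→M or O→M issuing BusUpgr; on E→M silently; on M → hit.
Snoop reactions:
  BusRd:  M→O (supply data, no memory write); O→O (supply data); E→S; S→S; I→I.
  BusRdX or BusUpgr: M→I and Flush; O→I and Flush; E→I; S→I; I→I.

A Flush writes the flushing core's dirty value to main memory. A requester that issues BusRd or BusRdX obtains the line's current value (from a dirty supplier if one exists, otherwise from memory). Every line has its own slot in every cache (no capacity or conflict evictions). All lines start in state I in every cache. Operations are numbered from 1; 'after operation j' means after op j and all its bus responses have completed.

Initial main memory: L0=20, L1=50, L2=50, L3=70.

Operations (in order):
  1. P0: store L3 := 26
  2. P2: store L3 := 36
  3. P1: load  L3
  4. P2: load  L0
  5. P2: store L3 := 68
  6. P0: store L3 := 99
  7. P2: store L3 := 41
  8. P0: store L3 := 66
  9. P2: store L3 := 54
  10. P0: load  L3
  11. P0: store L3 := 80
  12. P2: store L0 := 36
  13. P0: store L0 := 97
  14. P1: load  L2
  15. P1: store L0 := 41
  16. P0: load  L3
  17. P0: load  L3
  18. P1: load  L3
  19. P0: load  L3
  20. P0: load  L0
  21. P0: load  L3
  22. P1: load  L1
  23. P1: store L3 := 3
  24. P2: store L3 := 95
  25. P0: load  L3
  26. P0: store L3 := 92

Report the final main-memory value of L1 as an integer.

memory[L1] = 50

step 1: P0: store L3 := 26  ⟶  MII  (L3)  txn=BusRdX  M[L3]=70
step 2: P2: store L3 := 36  ⟶  IIM  (L3)  txn=BusRdX+Flush  M[L3]=26
step 3: P1: load  L3  ⟶  ISO  (L3)  txn=BusRd  M[L3]=26
step 4: P2: load  L0  ⟶  IIE  (L0)  txn=BusRd  M[L0]=20
step 5: P2: store L3 := 68  ⟶  IIM  (L3)  txn=BusUpgr  M[L3]=26
step 6: P0: store L3 := 99  ⟶  MII  (L3)  txn=BusRdX+Flush  M[L3]=68
step 7: P2: store L3 := 41  ⟶  IIM  (L3)  txn=BusRdX+Flush  M[L3]=99
step 8: P0: store L3 := 66  ⟶  MII  (L3)  txn=BusRdX+Flush  M[L3]=41
step 9: P2: store L3 := 54  ⟶  IIM  (L3)  txn=BusRdX+Flush  M[L3]=66
step 10: P0: load  L3  ⟶  SIO  (L3)  txn=BusRd  M[L3]=66
step 11: P0: store L3 := 80  ⟶  MII  (L3)  txn=BusUpgr+Flush  M[L3]=54
step 12: P2: store L0 := 36  ⟶  IIM  (L0)  txn=∅  M[L0]=20
step 13: P0: store L0 := 97  ⟶  MII  (L0)  txn=BusRdX+Flush  M[L0]=36
step 14: P1: load  L2  ⟶  IEI  (L2)  txn=BusRd  M[L2]=50
step 15: P1: store L0 := 41  ⟶  IMI  (L0)  txn=BusRdX+Flush  M[L0]=97
step 16: P0: load  L3  ⟶  MII  (L3)  txn=∅  M[L3]=54
step 17: P0: load  L3  ⟶  MII  (L3)  txn=∅  M[L3]=54
step 18: P1: load  L3  ⟶  OSI  (L3)  txn=BusRd  M[L3]=54
step 19: P0: load  L3  ⟶  OSI  (L3)  txn=∅  M[L3]=54
step 20: P0: load  L0  ⟶  SOI  (L0)  txn=BusRd  M[L0]=97
step 21: P0: load  L3  ⟶  OSI  (L3)  txn=∅  M[L3]=54
step 22: P1: load  L1  ⟶  IEI  (L1)  txn=BusRd  M[L1]=50
step 23: P1: store L3 := 3  ⟶  IMI  (L3)  txn=BusUpgr+Flush  M[L3]=80
step 24: P2: store L3 := 95  ⟶  IIM  (L3)  txn=BusRdX+Flush  M[L3]=3
step 25: P0: load  L3  ⟶  SIO  (L3)  txn=BusRd  M[L3]=3
step 26: P0: store L3 := 92  ⟶  MII  (L3)  txn=BusUpgr+Flush  M[L3]=95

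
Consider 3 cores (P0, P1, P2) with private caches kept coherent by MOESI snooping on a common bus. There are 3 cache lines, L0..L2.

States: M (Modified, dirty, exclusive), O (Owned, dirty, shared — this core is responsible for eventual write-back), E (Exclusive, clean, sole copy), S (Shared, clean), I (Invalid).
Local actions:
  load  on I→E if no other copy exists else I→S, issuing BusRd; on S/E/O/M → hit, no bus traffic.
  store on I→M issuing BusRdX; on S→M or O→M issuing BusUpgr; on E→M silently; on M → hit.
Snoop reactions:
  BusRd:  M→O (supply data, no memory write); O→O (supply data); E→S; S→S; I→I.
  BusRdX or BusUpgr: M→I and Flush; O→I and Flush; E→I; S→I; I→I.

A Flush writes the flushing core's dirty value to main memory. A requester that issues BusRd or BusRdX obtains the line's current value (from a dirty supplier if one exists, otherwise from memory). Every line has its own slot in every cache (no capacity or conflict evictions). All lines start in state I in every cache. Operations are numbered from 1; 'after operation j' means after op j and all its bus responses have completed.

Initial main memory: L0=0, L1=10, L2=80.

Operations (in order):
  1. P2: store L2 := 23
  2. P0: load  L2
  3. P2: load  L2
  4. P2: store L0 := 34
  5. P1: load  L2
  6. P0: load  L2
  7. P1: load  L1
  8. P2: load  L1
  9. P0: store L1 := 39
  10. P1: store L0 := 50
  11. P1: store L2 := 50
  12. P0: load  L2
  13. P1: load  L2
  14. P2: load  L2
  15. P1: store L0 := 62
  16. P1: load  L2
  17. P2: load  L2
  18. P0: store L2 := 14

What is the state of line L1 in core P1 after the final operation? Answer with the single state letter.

state = I

step 1: P2: store L2 := 23  ⟶  IIM  (L2)  txn=BusRdX  M[L2]=80
step 2: P0: load  L2  ⟶  SIO  (L2)  txn=BusRd  M[L2]=80
step 3: P2: load  L2  ⟶  SIO  (L2)  txn=∅  M[L2]=80
step 4: P2: store L0 := 34  ⟶  IIM  (L0)  txn=BusRdX  M[L0]=0
step 5: P1: load  L2  ⟶  SSO  (L2)  txn=BusRd  M[L2]=80
step 6: P0: load  L2  ⟶  SSO  (L2)  txn=∅  M[L2]=80
step 7: P1: load  L1  ⟶  IEI  (L1)  txn=BusRd  M[L1]=10
step 8: P2: load  L1  ⟶  ISS  (L1)  txn=BusRd  M[L1]=10
step 9: P0: store L1 := 39  ⟶  MII  (L1)  txn=BusRdX  M[L1]=10
step 10: P1: store L0 := 50  ⟶  IMI  (L0)  txn=BusRdX+Flush  M[L0]=34
step 11: P1: store L2 := 50  ⟶  IMI  (L2)  txn=BusUpgr+Flush  M[L2]=23
step 12: P0: load  L2  ⟶  SOI  (L2)  txn=BusRd  M[L2]=23
step 13: P1: load  L2  ⟶  SOI  (L2)  txn=∅  M[L2]=23
step 14: P2: load  L2  ⟶  SOS  (L2)  txn=BusRd  M[L2]=23
step 15: P1: store L0 := 62  ⟶  IMI  (L0)  txn=∅  M[L0]=34
step 16: P1: load  L2  ⟶  SOS  (L2)  txn=∅  M[L2]=23
step 17: P2: load  L2  ⟶  SOS  (L2)  txn=∅  M[L2]=23
step 18: P0: store L2 := 14  ⟶  MII  (L2)  txn=BusUpgr+Flush  M[L2]=50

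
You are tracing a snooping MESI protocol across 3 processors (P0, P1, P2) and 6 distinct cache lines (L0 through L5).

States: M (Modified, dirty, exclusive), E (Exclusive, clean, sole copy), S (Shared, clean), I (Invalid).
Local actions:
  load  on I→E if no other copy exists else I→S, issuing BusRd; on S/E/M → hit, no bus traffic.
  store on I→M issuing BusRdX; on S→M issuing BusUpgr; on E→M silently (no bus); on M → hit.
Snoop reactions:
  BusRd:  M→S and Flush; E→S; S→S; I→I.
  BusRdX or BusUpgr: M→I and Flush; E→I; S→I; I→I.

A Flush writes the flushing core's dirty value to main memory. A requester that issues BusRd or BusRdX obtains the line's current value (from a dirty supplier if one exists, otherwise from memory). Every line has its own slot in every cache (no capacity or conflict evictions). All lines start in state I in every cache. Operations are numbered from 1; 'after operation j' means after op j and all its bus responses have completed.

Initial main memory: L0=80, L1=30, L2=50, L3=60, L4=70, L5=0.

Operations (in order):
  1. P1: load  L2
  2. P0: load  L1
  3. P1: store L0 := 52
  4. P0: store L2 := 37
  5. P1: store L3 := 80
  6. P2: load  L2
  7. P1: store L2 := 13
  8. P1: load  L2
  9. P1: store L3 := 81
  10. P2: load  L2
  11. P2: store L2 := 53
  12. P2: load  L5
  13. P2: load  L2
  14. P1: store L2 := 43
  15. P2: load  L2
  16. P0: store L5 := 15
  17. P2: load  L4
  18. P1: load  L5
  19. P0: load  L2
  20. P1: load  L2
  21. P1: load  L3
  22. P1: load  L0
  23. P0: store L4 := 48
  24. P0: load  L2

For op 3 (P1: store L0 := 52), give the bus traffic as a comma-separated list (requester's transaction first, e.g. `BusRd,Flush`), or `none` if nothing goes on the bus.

step 1: P1: load  L2  ⟶  IEI  (L2)  txn=BusRd  M[L2]=50
step 2: P0: load  L1  ⟶  EII  (L1)  txn=BusRd  M[L1]=30
step 3: P1: store L0 := 52  ⟶  IMI  (L0)  txn=BusRdX  M[L0]=80
step 4: P0: store L2 := 37  ⟶  MII  (L2)  txn=BusRdX  M[L2]=50
step 5: P1: store L3 := 80  ⟶  IMI  (L3)  txn=BusRdX  M[L3]=60
step 6: P2: load  L2  ⟶  SIS  (L2)  txn=BusRd+Flush  M[L2]=37
step 7: P1: store L2 := 13  ⟶  IMI  (L2)  txn=BusRdX  M[L2]=37
step 8: P1: load  L2  ⟶  IMI  (L2)  txn=∅  M[L2]=37
step 9: P1: store L3 := 81  ⟶  IMI  (L3)  txn=∅  M[L3]=60
step 10: P2: load  L2  ⟶  ISS  (L2)  txn=BusRd+Flush  M[L2]=13
step 11: P2: store L2 := 53  ⟶  IIM  (L2)  txn=BusUpgr  M[L2]=13
step 12: P2: load  L5  ⟶  IIE  (L5)  txn=BusRd  M[L5]=0
step 13: P2: load  L2  ⟶  IIM  (L2)  txn=∅  M[L2]=13
step 14: P1: store L2 := 43  ⟶  IMI  (L2)  txn=BusRdX+Flush  M[L2]=53
step 15: P2: load  L2  ⟶  ISS  (L2)  txn=BusRd+Flush  M[L2]=43
step 16: P0: store L5 := 15  ⟶  MII  (L5)  txn=BusRdX  M[L5]=0
step 17: P2: load  L4  ⟶  IIE  (L4)  txn=BusRd  M[L4]=70
step 18: P1: load  L5  ⟶  SSI  (L5)  txn=BusRd+Flush  M[L5]=15
step 19: P0: load  L2  ⟶  SSS  (L2)  txn=BusRd  M[L2]=43
step 20: P1: load  L2  ⟶  SSS  (L2)  txn=∅  M[L2]=43
step 21: P1: load  L3  ⟶  IMI  (L3)  txn=∅  M[L3]=60
step 22: P1: load  L0  ⟶  IMI  (L0)  txn=∅  M[L0]=80
step 23: P0: store L4 := 48  ⟶  MII  (L4)  txn=BusRdX  M[L4]=70
step 24: P0: load  L2  ⟶  SSS  (L2)  txn=∅  M[L2]=43

bus = BusRdX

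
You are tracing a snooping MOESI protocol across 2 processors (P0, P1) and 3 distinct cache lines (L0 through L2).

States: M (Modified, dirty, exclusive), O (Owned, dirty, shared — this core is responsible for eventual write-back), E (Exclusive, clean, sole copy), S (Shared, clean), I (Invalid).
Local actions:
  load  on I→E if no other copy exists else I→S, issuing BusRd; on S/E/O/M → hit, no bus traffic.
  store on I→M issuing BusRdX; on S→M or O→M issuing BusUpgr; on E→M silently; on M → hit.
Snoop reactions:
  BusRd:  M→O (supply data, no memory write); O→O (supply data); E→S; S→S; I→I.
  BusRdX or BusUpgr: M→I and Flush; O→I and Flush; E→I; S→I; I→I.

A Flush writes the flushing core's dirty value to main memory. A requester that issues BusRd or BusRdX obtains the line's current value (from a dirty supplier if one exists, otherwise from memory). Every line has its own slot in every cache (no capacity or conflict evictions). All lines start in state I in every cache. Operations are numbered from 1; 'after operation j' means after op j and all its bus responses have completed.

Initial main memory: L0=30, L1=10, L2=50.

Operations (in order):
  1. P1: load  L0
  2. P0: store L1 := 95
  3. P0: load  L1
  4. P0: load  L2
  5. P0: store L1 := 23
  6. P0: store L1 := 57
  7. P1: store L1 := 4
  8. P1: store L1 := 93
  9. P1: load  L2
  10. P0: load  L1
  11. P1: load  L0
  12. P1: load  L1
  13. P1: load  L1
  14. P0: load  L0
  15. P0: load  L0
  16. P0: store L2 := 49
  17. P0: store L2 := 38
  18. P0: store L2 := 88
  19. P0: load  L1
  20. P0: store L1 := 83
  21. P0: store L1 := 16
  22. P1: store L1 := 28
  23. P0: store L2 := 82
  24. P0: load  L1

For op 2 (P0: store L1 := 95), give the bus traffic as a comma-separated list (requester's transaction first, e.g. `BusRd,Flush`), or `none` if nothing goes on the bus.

[1] P1: load  L0 | P0:I, P1:E(30) | bus: BusRd
[2] P0: store L1 := 95 | P0:M(95), P1:I | bus: BusRdX
[3] P0: load  L1 | P0:M(95), P1:I | bus: none
[4] P0: load  L2 | P0:E(50), P1:I | bus: BusRd
[5] P0: store L1 := 23 | P0:M(23), P1:I | bus: none
[6] P0: store L1 := 57 | P0:M(57), P1:I | bus: none
[7] P1: store L1 := 4 | P0:I, P1:M(4) | bus: BusRdX,Flush
[8] P1: store L1 := 93 | P0:I, P1:M(93) | bus: none
[9] P1: load  L2 | P0:S(50), P1:S(50) | bus: BusRd
[10] P0: load  L1 | P0:S(93), P1:O(93) | bus: BusRd
[11] P1: load  L0 | P0:I, P1:E(30) | bus: none
[12] P1: load  L1 | P0:S(93), P1:O(93) | bus: none
[13] P1: load  L1 | P0:S(93), P1:O(93) | bus: none
[14] P0: load  L0 | P0:S(30), P1:S(30) | bus: BusRd
[15] P0: load  L0 | P0:S(30), P1:S(30) | bus: none
[16] P0: store L2 := 49 | P0:M(49), P1:I | bus: BusUpgr
[17] P0: store L2 := 38 | P0:M(38), P1:I | bus: none
[18] P0: store L2 := 88 | P0:M(88), P1:I | bus: none
[19] P0: load  L1 | P0:S(93), P1:O(93) | bus: none
[20] P0: store L1 := 83 | P0:M(83), P1:I | bus: BusUpgr,Flush
[21] P0: store L1 := 16 | P0:M(16), P1:I | bus: none
[22] P1: store L1 := 28 | P0:I, P1:M(28) | bus: BusRdX,Flush
[23] P0: store L2 := 82 | P0:M(82), P1:I | bus: none
[24] P0: load  L1 | P0:S(28), P1:O(28) | bus: BusRd

bus = BusRdX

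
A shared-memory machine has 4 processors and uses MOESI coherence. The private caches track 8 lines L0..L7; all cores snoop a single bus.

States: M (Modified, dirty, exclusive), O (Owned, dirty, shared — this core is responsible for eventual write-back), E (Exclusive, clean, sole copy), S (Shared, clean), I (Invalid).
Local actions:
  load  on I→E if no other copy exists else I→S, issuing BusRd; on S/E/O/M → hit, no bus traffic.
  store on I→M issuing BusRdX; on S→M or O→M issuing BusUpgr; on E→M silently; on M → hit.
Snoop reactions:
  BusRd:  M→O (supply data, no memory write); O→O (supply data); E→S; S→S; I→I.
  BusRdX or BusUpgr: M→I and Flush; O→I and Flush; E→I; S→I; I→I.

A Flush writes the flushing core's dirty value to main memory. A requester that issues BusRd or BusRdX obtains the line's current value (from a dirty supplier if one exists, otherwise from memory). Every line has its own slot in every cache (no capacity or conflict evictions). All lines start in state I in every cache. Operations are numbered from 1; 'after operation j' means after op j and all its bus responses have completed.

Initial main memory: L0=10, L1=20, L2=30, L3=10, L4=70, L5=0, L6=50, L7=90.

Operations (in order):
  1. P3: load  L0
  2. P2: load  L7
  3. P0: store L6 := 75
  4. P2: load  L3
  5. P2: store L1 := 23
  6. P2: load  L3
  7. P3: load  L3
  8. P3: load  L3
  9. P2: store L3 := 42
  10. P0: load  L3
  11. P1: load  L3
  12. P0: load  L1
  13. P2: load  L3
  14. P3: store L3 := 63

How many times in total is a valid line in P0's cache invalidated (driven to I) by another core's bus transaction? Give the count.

invalidations = 1

  op1 P3: load  L0 → I/I/I/E on L0; bus BusRd; mem=10
  op2 P2: load  L7 → I/I/E/I on L7; bus BusRd; mem=90
  op3 P0: store L6 := 75 → M/I/I/I on L6; bus BusRdX; mem=50
  op4 P2: load  L3 → I/I/E/I on L3; bus BusRd; mem=10
  op5 P2: store L1 := 23 → I/I/M/I on L1; bus BusRdX; mem=20
  op6 P2: load  L3 → I/I/E/I on L3; bus (none); mem=10
  op7 P3: load  L3 → I/I/S/S on L3; bus BusRd; mem=10
  op8 P3: load  L3 → I/I/S/S on L3; bus (none); mem=10
  op9 P2: store L3 := 42 → I/I/M/I on L3; bus BusUpgr; mem=10
  op10 P0: load  L3 → S/I/O/I on L3; bus BusRd; mem=10
  op11 P1: load  L3 → S/S/O/I on L3; bus BusRd; mem=10
  op12 P0: load  L1 → S/I/O/I on L1; bus BusRd; mem=20
  op13 P2: load  L3 → S/S/O/I on L3; bus (none); mem=10
  op14 P3: store L3 := 63 → I/I/I/M on L3; bus BusRdX Flush; mem=42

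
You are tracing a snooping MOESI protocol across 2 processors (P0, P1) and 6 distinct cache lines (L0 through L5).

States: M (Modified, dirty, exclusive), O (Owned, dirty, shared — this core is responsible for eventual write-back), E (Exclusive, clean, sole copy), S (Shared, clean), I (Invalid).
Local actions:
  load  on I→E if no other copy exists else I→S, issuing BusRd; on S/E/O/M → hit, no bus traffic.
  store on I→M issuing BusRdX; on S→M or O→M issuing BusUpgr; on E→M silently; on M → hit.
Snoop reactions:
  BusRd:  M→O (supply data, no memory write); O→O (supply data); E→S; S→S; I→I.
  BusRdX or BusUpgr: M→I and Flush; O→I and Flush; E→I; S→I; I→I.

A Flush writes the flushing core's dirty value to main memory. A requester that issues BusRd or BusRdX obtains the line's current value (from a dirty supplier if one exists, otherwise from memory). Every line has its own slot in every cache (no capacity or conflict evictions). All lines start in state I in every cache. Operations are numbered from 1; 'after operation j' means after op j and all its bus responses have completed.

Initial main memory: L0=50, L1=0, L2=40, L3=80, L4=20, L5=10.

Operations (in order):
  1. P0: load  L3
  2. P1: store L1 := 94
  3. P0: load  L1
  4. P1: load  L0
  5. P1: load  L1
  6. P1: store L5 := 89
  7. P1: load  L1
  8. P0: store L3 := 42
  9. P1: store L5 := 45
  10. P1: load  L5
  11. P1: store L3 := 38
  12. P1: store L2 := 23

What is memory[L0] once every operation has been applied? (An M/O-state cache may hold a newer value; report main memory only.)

step 1: P0: load  L3  ⟶  EI  (L3)  txn=BusRd  M[L3]=80
step 2: P1: store L1 := 94  ⟶  IM  (L1)  txn=BusRdX  M[L1]=0
step 3: P0: load  L1  ⟶  SO  (L1)  txn=BusRd  M[L1]=0
step 4: P1: load  L0  ⟶  IE  (L0)  txn=BusRd  M[L0]=50
step 5: P1: load  L1  ⟶  SO  (L1)  txn=∅  M[L1]=0
step 6: P1: store L5 := 89  ⟶  IM  (L5)  txn=BusRdX  M[L5]=10
step 7: P1: load  L1  ⟶  SO  (L1)  txn=∅  M[L1]=0
step 8: P0: store L3 := 42  ⟶  MI  (L3)  txn=∅  M[L3]=80
step 9: P1: store L5 := 45  ⟶  IM  (L5)  txn=∅  M[L5]=10
step 10: P1: load  L5  ⟶  IM  (L5)  txn=∅  M[L5]=10
step 11: P1: store L3 := 38  ⟶  IM  (L3)  txn=BusRdX+Flush  M[L3]=42
step 12: P1: store L2 := 23  ⟶  IM  (L2)  txn=BusRdX  M[L2]=40

memory[L0] = 50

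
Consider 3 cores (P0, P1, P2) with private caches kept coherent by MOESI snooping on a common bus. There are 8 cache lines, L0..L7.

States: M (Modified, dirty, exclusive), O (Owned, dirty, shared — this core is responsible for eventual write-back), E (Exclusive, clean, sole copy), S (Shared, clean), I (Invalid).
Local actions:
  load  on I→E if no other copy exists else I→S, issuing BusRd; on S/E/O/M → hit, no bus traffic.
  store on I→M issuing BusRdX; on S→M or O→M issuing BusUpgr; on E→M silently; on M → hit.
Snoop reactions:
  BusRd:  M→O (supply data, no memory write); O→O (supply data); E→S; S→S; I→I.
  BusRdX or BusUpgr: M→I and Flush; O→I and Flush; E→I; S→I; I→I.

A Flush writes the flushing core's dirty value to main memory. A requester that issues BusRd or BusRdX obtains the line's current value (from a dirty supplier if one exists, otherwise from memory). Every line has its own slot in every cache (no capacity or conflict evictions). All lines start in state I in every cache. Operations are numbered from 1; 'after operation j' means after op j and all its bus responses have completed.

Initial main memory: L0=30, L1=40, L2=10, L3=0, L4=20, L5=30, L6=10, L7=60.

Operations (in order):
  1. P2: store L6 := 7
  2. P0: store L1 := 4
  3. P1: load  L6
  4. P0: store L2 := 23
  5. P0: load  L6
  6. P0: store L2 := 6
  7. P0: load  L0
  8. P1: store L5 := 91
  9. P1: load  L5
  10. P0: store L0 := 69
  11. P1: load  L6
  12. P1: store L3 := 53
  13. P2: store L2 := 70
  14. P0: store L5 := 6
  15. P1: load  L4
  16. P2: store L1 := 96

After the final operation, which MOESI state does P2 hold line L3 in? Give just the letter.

1. P2: store L6 := 7  bus=[BusRdX]  L6: P0=I P1=I P2=M  mem[L6]=10
2. P0: store L1 := 4  bus=[BusRdX]  L1: P0=M P1=I P2=I  mem[L1]=40
3. P1: load  L6  bus=[BusRd]  L6: P0=I P1=S P2=O  mem[L6]=10
4. P0: store L2 := 23  bus=[BusRdX]  L2: P0=M P1=I P2=I  mem[L2]=10
5. P0: load  L6  bus=[BusRd]  L6: P0=S P1=S P2=O  mem[L6]=10
6. P0: store L2 := 6  bus=[-]  L2: P0=M P1=I P2=I  mem[L2]=10
7. P0: load  L0  bus=[BusRd]  L0: P0=E P1=I P2=I  mem[L0]=30
8. P1: store L5 := 91  bus=[BusRdX]  L5: P0=I P1=M P2=I  mem[L5]=30
9. P1: load  L5  bus=[-]  L5: P0=I P1=M P2=I  mem[L5]=30
10. P0: store L0 := 69  bus=[-]  L0: P0=M P1=I P2=I  mem[L0]=30
11. P1: load  L6  bus=[-]  L6: P0=S P1=S P2=O  mem[L6]=10
12. P1: store L3 := 53  bus=[BusRdX]  L3: P0=I P1=M P2=I  mem[L3]=0
13. P2: store L2 := 70  bus=[BusRdX,Flush]  L2: P0=I P1=I P2=M  mem[L2]=6
14. P0: store L5 := 6  bus=[BusRdX,Flush]  L5: P0=M P1=I P2=I  mem[L5]=91
15. P1: load  L4  bus=[BusRd]  L4: P0=I P1=E P2=I  mem[L4]=20
16. P2: store L1 := 96  bus=[BusRdX,Flush]  L1: P0=I P1=I P2=M  mem[L1]=4

state = I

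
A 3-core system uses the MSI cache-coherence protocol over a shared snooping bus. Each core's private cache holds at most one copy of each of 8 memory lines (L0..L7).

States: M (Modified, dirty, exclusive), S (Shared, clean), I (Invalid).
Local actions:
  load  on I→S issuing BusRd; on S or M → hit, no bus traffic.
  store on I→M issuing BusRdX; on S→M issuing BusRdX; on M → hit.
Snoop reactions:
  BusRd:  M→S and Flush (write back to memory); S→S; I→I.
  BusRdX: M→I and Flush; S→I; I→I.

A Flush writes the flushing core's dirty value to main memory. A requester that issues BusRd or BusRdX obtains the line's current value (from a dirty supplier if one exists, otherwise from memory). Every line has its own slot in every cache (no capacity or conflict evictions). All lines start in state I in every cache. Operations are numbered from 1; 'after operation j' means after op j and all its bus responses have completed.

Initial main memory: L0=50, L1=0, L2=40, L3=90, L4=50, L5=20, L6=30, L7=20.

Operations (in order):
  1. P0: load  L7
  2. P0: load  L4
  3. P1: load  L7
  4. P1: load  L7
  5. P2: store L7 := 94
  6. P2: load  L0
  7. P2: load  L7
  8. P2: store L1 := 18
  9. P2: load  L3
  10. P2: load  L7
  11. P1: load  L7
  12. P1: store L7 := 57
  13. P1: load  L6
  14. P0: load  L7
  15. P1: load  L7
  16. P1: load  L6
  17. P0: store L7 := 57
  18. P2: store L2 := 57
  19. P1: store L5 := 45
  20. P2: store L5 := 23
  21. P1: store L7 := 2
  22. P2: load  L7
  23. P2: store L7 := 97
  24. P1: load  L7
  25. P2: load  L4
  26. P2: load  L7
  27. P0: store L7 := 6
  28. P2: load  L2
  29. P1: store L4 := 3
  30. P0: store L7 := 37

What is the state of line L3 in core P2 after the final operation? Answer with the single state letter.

step 1: P0: load  L7  ⟶  SII  (L7)  txn=BusRd  M[L7]=20
step 2: P0: load  L4  ⟶  SII  (L4)  txn=BusRd  M[L4]=50
step 3: P1: load  L7  ⟶  SSI  (L7)  txn=BusRd  M[L7]=20
step 4: P1: load  L7  ⟶  SSI  (L7)  txn=∅  M[L7]=20
step 5: P2: store L7 := 94  ⟶  IIM  (L7)  txn=BusRdX  M[L7]=20
step 6: P2: load  L0  ⟶  IIS  (L0)  txn=BusRd  M[L0]=50
step 7: P2: load  L7  ⟶  IIM  (L7)  txn=∅  M[L7]=20
step 8: P2: store L1 := 18  ⟶  IIM  (L1)  txn=BusRdX  M[L1]=0
step 9: P2: load  L3  ⟶  IIS  (L3)  txn=BusRd  M[L3]=90
step 10: P2: load  L7  ⟶  IIM  (L7)  txn=∅  M[L7]=20
step 11: P1: load  L7  ⟶  ISS  (L7)  txn=BusRd+Flush  M[L7]=94
step 12: P1: store L7 := 57  ⟶  IMI  (L7)  txn=BusRdX  M[L7]=94
step 13: P1: load  L6  ⟶  ISI  (L6)  txn=BusRd  M[L6]=30
step 14: P0: load  L7  ⟶  SSI  (L7)  txn=BusRd+Flush  M[L7]=57
step 15: P1: load  L7  ⟶  SSI  (L7)  txn=∅  M[L7]=57
step 16: P1: load  L6  ⟶  ISI  (L6)  txn=∅  M[L6]=30
step 17: P0: store L7 := 57  ⟶  MII  (L7)  txn=BusRdX  M[L7]=57
step 18: P2: store L2 := 57  ⟶  IIM  (L2)  txn=BusRdX  M[L2]=40
step 19: P1: store L5 := 45  ⟶  IMI  (L5)  txn=BusRdX  M[L5]=20
step 20: P2: store L5 := 23  ⟶  IIM  (L5)  txn=BusRdX+Flush  M[L5]=45
step 21: P1: store L7 := 2  ⟶  IMI  (L7)  txn=BusRdX+Flush  M[L7]=57
step 22: P2: load  L7  ⟶  ISS  (L7)  txn=BusRd+Flush  M[L7]=2
step 23: P2: store L7 := 97  ⟶  IIM  (L7)  txn=BusRdX  M[L7]=2
step 24: P1: load  L7  ⟶  ISS  (L7)  txn=BusRd+Flush  M[L7]=97
step 25: P2: load  L4  ⟶  SIS  (L4)  txn=BusRd  M[L4]=50
step 26: P2: load  L7  ⟶  ISS  (L7)  txn=∅  M[L7]=97
step 27: P0: store L7 := 6  ⟶  MII  (L7)  txn=BusRdX  M[L7]=97
step 28: P2: load  L2  ⟶  IIM  (L2)  txn=∅  M[L2]=40
step 29: P1: store L4 := 3  ⟶  IMI  (L4)  txn=BusRdX  M[L4]=50
step 30: P0: store L7 := 37  ⟶  MII  (L7)  txn=∅  M[L7]=97

state = S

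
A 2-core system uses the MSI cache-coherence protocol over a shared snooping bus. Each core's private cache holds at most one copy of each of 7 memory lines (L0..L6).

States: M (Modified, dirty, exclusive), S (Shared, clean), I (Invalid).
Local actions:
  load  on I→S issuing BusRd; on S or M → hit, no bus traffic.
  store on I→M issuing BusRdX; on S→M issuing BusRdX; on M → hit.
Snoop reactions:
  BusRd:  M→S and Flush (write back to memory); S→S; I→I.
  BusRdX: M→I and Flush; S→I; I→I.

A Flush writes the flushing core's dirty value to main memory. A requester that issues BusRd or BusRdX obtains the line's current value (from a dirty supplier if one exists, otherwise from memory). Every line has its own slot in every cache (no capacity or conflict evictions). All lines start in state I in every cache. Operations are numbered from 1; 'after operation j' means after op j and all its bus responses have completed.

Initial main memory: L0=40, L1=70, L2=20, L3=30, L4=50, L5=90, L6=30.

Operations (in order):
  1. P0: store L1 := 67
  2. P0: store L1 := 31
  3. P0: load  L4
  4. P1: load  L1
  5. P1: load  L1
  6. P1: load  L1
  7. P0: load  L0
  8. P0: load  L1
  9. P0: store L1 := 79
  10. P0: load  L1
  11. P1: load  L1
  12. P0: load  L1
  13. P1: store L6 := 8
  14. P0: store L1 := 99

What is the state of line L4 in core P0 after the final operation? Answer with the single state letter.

state = S

  op1 P0: store L1 := 67 → M/I on L1; bus BusRdX; mem=70
  op2 P0: store L1 := 31 → M/I on L1; bus (none); mem=70
  op3 P0: load  L4 → S/I on L4; bus BusRd; mem=50
  op4 P1: load  L1 → S/S on L1; bus BusRd Flush; mem=31
  op5 P1: load  L1 → S/S on L1; bus (none); mem=31
  op6 P1: load  L1 → S/S on L1; bus (none); mem=31
  op7 P0: load  L0 → S/I on L0; bus BusRd; mem=40
  op8 P0: load  L1 → S/S on L1; bus (none); mem=31
  op9 P0: store L1 := 79 → M/I on L1; bus BusRdX; mem=31
  op10 P0: load  L1 → M/I on L1; bus (none); mem=31
  op11 P1: load  L1 → S/S on L1; bus BusRd Flush; mem=79
  op12 P0: load  L1 → S/S on L1; bus (none); mem=79
  op13 P1: store L6 := 8 → I/M on L6; bus BusRdX; mem=30
  op14 P0: store L1 := 99 → M/I on L1; bus BusRdX; mem=79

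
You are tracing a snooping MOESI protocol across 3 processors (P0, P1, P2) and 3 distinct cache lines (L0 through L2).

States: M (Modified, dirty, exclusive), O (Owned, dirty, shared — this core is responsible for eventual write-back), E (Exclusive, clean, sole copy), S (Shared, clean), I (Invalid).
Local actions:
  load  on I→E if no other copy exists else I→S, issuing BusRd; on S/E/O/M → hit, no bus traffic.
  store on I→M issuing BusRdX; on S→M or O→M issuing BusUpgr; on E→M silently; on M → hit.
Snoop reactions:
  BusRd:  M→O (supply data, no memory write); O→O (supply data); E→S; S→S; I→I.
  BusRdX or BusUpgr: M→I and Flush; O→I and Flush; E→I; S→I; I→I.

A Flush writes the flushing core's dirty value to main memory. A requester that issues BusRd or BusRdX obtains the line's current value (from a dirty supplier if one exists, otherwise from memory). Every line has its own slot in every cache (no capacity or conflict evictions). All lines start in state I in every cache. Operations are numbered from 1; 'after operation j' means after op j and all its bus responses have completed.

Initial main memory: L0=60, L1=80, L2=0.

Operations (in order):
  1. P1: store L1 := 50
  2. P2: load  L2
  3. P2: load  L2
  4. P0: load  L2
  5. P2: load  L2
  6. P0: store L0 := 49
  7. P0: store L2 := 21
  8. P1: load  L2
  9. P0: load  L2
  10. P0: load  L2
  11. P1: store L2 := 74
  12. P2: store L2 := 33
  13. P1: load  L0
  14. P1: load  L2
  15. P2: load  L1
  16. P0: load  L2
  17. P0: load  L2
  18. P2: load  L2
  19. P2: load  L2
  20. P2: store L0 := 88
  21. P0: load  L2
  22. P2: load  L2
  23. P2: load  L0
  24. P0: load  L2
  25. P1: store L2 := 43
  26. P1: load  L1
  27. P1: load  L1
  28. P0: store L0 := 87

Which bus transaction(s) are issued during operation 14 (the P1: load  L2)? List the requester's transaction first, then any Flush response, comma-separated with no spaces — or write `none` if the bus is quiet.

  op1 P1: store L1 := 50 → I/M/I on L1; bus BusRdX; mem=80
  op2 P2: load  L2 → I/I/E on L2; bus BusRd; mem=0
  op3 P2: load  L2 → I/I/E on L2; bus (none); mem=0
  op4 P0: load  L2 → S/I/S on L2; bus BusRd; mem=0
  op5 P2: load  L2 → S/I/S on L2; bus (none); mem=0
  op6 P0: store L0 := 49 → M/I/I on L0; bus BusRdX; mem=60
  op7 P0: store L2 := 21 → M/I/I on L2; bus BusUpgr; mem=0
  op8 P1: load  L2 → O/S/I on L2; bus BusRd; mem=0
  op9 P0: load  L2 → O/S/I on L2; bus (none); mem=0
  op10 P0: load  L2 → O/S/I on L2; bus (none); mem=0
  op11 P1: store L2 := 74 → I/M/I on L2; bus BusUpgr Flush; mem=21
  op12 P2: store L2 := 33 → I/I/M on L2; bus BusRdX Flush; mem=74
  op13 P1: load  L0 → O/S/I on L0; bus BusRd; mem=60
  op14 P1: load  L2 → I/S/O on L2; bus BusRd; mem=74
  op15 P2: load  L1 → I/O/S on L1; bus BusRd; mem=80
  op16 P0: load  L2 → S/S/O on L2; bus BusRd; mem=74
  op17 P0: load  L2 → S/S/O on L2; bus (none); mem=74
  op18 P2: load  L2 → S/S/O on L2; bus (none); mem=74
  op19 P2: load  L2 → S/S/O on L2; bus (none); mem=74
  op20 P2: store L0 := 88 → I/I/M on L0; bus BusRdX Flush; mem=49
  op21 P0: load  L2 → S/S/O on L2; bus (none); mem=74
  op22 P2: load  L2 → S/S/O on L2; bus (none); mem=74
  op23 P2: load  L0 → I/I/M on L0; bus (none); mem=49
  op24 P0: load  L2 → S/S/O on L2; bus (none); mem=74
  op25 P1: store L2 := 43 → I/M/I on L2; bus BusUpgr Flush; mem=33
  op26 P1: load  L1 → I/O/S on L1; bus (none); mem=80
  op27 P1: load  L1 → I/O/S on L1; bus (none); mem=80
  op28 P0: store L0 := 87 → M/I/I on L0; bus BusRdX Flush; mem=88

bus = BusRd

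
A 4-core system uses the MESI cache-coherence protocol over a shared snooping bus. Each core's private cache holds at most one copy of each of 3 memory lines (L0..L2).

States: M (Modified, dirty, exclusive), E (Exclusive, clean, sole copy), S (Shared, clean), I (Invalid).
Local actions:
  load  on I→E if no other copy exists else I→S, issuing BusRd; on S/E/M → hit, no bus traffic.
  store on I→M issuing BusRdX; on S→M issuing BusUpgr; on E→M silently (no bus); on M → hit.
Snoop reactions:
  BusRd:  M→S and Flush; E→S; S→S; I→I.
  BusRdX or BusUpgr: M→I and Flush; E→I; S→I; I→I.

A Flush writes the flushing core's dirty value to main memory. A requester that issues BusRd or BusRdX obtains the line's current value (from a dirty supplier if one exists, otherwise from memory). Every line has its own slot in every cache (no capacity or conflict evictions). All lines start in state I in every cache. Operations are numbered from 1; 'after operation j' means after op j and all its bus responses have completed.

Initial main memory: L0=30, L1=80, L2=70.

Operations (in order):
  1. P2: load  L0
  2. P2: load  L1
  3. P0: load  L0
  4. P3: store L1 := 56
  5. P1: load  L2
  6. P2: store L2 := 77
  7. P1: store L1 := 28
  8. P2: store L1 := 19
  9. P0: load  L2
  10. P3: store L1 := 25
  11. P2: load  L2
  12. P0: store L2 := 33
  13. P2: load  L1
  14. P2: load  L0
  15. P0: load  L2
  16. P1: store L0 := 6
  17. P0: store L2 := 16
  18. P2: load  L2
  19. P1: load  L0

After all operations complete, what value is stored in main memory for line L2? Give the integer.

[1] P2: load  L0 | P0:I, P1:I, P2:E(30), P3:I | bus: BusRd
[2] P2: load  L1 | P0:I, P1:I, P2:E(80), P3:I | bus: BusRd
[3] P0: load  L0 | P0:S(30), P1:I, P2:S(30), P3:I | bus: BusRd
[4] P3: store L1 := 56 | P0:I, P1:I, P2:I, P3:M(56) | bus: BusRdX
[5] P1: load  L2 | P0:I, P1:E(70), P2:I, P3:I | bus: BusRd
[6] P2: store L2 := 77 | P0:I, P1:I, P2:M(77), P3:I | bus: BusRdX
[7] P1: store L1 := 28 | P0:I, P1:M(28), P2:I, P3:I | bus: BusRdX,Flush
[8] P2: store L1 := 19 | P0:I, P1:I, P2:M(19), P3:I | bus: BusRdX,Flush
[9] P0: load  L2 | P0:S(77), P1:I, P2:S(77), P3:I | bus: BusRd,Flush
[10] P3: store L1 := 25 | P0:I, P1:I, P2:I, P3:M(25) | bus: BusRdX,Flush
[11] P2: load  L2 | P0:S(77), P1:I, P2:S(77), P3:I | bus: none
[12] P0: store L2 := 33 | P0:M(33), P1:I, P2:I, P3:I | bus: BusUpgr
[13] P2: load  L1 | P0:I, P1:I, P2:S(25), P3:S(25) | bus: BusRd,Flush
[14] P2: load  L0 | P0:S(30), P1:I, P2:S(30), P3:I | bus: none
[15] P0: load  L2 | P0:M(33), P1:I, P2:I, P3:I | bus: none
[16] P1: store L0 := 6 | P0:I, P1:M(6), P2:I, P3:I | bus: BusRdX
[17] P0: store L2 := 16 | P0:M(16), P1:I, P2:I, P3:I | bus: none
[18] P2: load  L2 | P0:S(16), P1:I, P2:S(16), P3:I | bus: BusRd,Flush
[19] P1: load  L0 | P0:I, P1:M(6), P2:I, P3:I | bus: none

memory[L2] = 16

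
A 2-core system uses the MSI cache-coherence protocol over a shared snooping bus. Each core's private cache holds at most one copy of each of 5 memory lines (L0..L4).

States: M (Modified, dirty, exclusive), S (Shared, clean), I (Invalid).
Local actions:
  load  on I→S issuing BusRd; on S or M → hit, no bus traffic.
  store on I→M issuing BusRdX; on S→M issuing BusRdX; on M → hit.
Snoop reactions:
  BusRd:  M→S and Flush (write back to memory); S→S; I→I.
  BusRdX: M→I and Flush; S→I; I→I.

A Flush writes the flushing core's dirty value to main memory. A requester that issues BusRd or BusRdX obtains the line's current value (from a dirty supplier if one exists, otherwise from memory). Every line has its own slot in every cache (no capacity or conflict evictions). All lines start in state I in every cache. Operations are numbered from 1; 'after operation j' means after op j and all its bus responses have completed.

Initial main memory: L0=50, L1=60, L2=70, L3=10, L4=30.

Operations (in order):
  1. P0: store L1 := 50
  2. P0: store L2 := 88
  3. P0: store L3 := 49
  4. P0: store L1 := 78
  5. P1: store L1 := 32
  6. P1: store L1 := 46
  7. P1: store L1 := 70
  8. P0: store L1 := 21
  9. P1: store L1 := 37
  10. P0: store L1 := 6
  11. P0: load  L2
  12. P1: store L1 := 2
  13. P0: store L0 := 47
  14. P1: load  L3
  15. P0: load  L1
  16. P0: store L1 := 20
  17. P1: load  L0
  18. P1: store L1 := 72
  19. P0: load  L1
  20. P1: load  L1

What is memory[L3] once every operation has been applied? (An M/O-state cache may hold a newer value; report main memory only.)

memory[L3] = 49

  op1 P0: store L1 := 50 → M/I on L1; bus BusRdX; mem=60
  op2 P0: store L2 := 88 → M/I on L2; bus BusRdX; mem=70
  op3 P0: store L3 := 49 → M/I on L3; bus BusRdX; mem=10
  op4 P0: store L1 := 78 → M/I on L1; bus (none); mem=60
  op5 P1: store L1 := 32 → I/M on L1; bus BusRdX Flush; mem=78
  op6 P1: store L1 := 46 → I/M on L1; bus (none); mem=78
  op7 P1: store L1 := 70 → I/M on L1; bus (none); mem=78
  op8 P0: store L1 := 21 → M/I on L1; bus BusRdX Flush; mem=70
  op9 P1: store L1 := 37 → I/M on L1; bus BusRdX Flush; mem=21
  op10 P0: store L1 := 6 → M/I on L1; bus BusRdX Flush; mem=37
  op11 P0: load  L2 → M/I on L2; bus (none); mem=70
  op12 P1: store L1 := 2 → I/M on L1; bus BusRdX Flush; mem=6
  op13 P0: store L0 := 47 → M/I on L0; bus BusRdX; mem=50
  op14 P1: load  L3 → S/S on L3; bus BusRd Flush; mem=49
  op15 P0: load  L1 → S/S on L1; bus BusRd Flush; mem=2
  op16 P0: store L1 := 20 → M/I on L1; bus BusRdX; mem=2
  op17 P1: load  L0 → S/S on L0; bus BusRd Flush; mem=47
  op18 P1: store L1 := 72 → I/M on L1; bus BusRdX Flush; mem=20
  op19 P0: load  L1 → S/S on L1; bus BusRd Flush; mem=72
  op20 P1: load  L1 → S/S on L1; bus (none); mem=72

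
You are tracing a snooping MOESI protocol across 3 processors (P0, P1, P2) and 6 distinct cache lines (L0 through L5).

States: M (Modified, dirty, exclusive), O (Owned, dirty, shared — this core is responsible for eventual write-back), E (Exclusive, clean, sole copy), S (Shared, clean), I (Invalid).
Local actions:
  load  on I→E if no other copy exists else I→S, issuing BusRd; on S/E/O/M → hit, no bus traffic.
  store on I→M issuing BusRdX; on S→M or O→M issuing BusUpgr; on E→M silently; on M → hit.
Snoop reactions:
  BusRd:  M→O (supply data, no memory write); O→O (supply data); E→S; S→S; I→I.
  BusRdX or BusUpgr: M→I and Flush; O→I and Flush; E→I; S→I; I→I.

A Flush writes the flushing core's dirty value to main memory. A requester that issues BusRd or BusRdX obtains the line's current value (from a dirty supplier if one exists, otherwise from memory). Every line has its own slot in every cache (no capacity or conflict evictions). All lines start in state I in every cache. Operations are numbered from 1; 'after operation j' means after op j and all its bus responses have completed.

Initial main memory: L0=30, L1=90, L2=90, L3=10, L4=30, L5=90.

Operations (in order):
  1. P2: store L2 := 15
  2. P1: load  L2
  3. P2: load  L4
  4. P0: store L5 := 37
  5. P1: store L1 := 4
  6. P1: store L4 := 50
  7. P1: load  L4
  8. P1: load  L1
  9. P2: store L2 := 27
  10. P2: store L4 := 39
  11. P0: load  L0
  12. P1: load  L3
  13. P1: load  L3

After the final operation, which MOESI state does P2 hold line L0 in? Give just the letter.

state = I

[1] P2: store L2 := 15 | P0:I, P1:I, P2:M(15) | bus: BusRdX
[2] P1: load  L2 | P0:I, P1:S(15), P2:O(15) | bus: BusRd
[3] P2: load  L4 | P0:I, P1:I, P2:E(30) | bus: BusRd
[4] P0: store L5 := 37 | P0:M(37), P1:I, P2:I | bus: BusRdX
[5] P1: store L1 := 4 | P0:I, P1:M(4), P2:I | bus: BusRdX
[6] P1: store L4 := 50 | P0:I, P1:M(50), P2:I | bus: BusRdX
[7] P1: load  L4 | P0:I, P1:M(50), P2:I | bus: none
[8] P1: load  L1 | P0:I, P1:M(4), P2:I | bus: none
[9] P2: store L2 := 27 | P0:I, P1:I, P2:M(27) | bus: BusUpgr
[10] P2: store L4 := 39 | P0:I, P1:I, P2:M(39) | bus: BusRdX,Flush
[11] P0: load  L0 | P0:E(30), P1:I, P2:I | bus: BusRd
[12] P1: load  L3 | P0:I, P1:E(10), P2:I | bus: BusRd
[13] P1: load  L3 | P0:I, P1:E(10), P2:I | bus: none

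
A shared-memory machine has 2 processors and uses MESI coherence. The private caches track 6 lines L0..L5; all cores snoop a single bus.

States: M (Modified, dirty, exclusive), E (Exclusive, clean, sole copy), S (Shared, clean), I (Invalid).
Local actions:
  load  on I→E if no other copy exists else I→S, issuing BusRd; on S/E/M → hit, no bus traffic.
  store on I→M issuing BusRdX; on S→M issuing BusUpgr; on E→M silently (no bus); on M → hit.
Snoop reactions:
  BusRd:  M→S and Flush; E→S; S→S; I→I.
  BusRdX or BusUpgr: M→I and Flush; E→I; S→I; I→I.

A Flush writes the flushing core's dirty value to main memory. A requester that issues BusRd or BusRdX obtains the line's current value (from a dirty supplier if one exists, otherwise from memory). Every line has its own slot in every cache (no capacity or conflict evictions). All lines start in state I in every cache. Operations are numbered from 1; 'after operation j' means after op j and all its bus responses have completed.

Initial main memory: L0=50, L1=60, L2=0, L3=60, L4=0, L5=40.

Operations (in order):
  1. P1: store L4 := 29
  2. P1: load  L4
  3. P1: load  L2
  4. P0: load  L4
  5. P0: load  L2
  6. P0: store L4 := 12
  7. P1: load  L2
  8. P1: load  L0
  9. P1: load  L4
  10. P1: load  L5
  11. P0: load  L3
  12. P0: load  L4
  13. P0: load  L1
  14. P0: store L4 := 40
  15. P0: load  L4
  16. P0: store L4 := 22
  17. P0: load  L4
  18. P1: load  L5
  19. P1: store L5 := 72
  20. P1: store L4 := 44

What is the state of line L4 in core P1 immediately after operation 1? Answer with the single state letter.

step 1: P1: store L4 := 29  ⟶  IM  (L4)  txn=BusRdX  M[L4]=0
step 2: P1: load  L4  ⟶  IM  (L4)  txn=∅  M[L4]=0
step 3: P1: load  L2  ⟶  IE  (L2)  txn=BusRd  M[L2]=0
step 4: P0: load  L4  ⟶  SS  (L4)  txn=BusRd+Flush  M[L4]=29
step 5: P0: load  L2  ⟶  SS  (L2)  txn=BusRd  M[L2]=0
step 6: P0: store L4 := 12  ⟶  MI  (L4)  txn=BusUpgr  M[L4]=29
step 7: P1: load  L2  ⟶  SS  (L2)  txn=∅  M[L2]=0
step 8: P1: load  L0  ⟶  IE  (L0)  txn=BusRd  M[L0]=50
step 9: P1: load  L4  ⟶  SS  (L4)  txn=BusRd+Flush  M[L4]=12
step 10: P1: load  L5  ⟶  IE  (L5)  txn=BusRd  M[L5]=40
step 11: P0: load  L3  ⟶  EI  (L3)  txn=BusRd  M[L3]=60
step 12: P0: load  L4  ⟶  SS  (L4)  txn=∅  M[L4]=12
step 13: P0: load  L1  ⟶  EI  (L1)  txn=BusRd  M[L1]=60
step 14: P0: store L4 := 40  ⟶  MI  (L4)  txn=BusUpgr  M[L4]=12
step 15: P0: load  L4  ⟶  MI  (L4)  txn=∅  M[L4]=12
step 16: P0: store L4 := 22  ⟶  MI  (L4)  txn=∅  M[L4]=12
step 17: P0: load  L4  ⟶  MI  (L4)  txn=∅  M[L4]=12
step 18: P1: load  L5  ⟶  IE  (L5)  txn=∅  M[L5]=40
step 19: P1: store L5 := 72  ⟶  IM  (L5)  txn=∅  M[L5]=40
step 20: P1: store L4 := 44  ⟶  IM  (L4)  txn=BusRdX+Flush  M[L4]=22

state = M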